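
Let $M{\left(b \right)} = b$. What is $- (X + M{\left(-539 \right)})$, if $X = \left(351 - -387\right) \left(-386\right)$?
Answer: $285407$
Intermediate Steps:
$X = -284868$ ($X = \left(351 + 387\right) \left(-386\right) = 738 \left(-386\right) = -284868$)
$- (X + M{\left(-539 \right)}) = - (-284868 - 539) = \left(-1\right) \left(-285407\right) = 285407$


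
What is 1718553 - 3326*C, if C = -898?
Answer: 4705301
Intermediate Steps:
1718553 - 3326*C = 1718553 - 3326*(-898) = 1718553 + 2986748 = 4705301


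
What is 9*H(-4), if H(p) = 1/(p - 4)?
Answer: -9/8 ≈ -1.1250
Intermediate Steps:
H(p) = 1/(-4 + p)
9*H(-4) = 9/(-4 - 4) = 9/(-8) = 9*(-1/8) = -9/8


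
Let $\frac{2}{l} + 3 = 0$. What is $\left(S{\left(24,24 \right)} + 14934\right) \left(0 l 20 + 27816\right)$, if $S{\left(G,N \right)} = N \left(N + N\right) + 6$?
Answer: $447615072$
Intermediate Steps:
$l = - \frac{2}{3}$ ($l = \frac{2}{-3 + 0} = \frac{2}{-3} = 2 \left(- \frac{1}{3}\right) = - \frac{2}{3} \approx -0.66667$)
$S{\left(G,N \right)} = 6 + 2 N^{2}$ ($S{\left(G,N \right)} = N 2 N + 6 = 2 N^{2} + 6 = 6 + 2 N^{2}$)
$\left(S{\left(24,24 \right)} + 14934\right) \left(0 l 20 + 27816\right) = \left(\left(6 + 2 \cdot 24^{2}\right) + 14934\right) \left(0 \left(- \frac{2}{3}\right) 20 + 27816\right) = \left(\left(6 + 2 \cdot 576\right) + 14934\right) \left(0 \cdot 20 + 27816\right) = \left(\left(6 + 1152\right) + 14934\right) \left(0 + 27816\right) = \left(1158 + 14934\right) 27816 = 16092 \cdot 27816 = 447615072$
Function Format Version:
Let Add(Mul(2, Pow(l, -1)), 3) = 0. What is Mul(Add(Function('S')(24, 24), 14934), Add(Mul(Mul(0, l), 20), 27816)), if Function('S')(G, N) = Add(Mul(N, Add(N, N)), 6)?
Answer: 447615072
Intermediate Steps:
l = Rational(-2, 3) (l = Mul(2, Pow(Add(-3, 0), -1)) = Mul(2, Pow(-3, -1)) = Mul(2, Rational(-1, 3)) = Rational(-2, 3) ≈ -0.66667)
Function('S')(G, N) = Add(6, Mul(2, Pow(N, 2))) (Function('S')(G, N) = Add(Mul(N, Mul(2, N)), 6) = Add(Mul(2, Pow(N, 2)), 6) = Add(6, Mul(2, Pow(N, 2))))
Mul(Add(Function('S')(24, 24), 14934), Add(Mul(Mul(0, l), 20), 27816)) = Mul(Add(Add(6, Mul(2, Pow(24, 2))), 14934), Add(Mul(Mul(0, Rational(-2, 3)), 20), 27816)) = Mul(Add(Add(6, Mul(2, 576)), 14934), Add(Mul(0, 20), 27816)) = Mul(Add(Add(6, 1152), 14934), Add(0, 27816)) = Mul(Add(1158, 14934), 27816) = Mul(16092, 27816) = 447615072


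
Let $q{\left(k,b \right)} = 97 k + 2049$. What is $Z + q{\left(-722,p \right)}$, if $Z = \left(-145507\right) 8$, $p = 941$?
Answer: $-1232041$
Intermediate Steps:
$Z = -1164056$
$q{\left(k,b \right)} = 2049 + 97 k$
$Z + q{\left(-722,p \right)} = -1164056 + \left(2049 + 97 \left(-722\right)\right) = -1164056 + \left(2049 - 70034\right) = -1164056 - 67985 = -1232041$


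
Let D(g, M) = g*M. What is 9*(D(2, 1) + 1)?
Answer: 27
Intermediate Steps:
D(g, M) = M*g
9*(D(2, 1) + 1) = 9*(1*2 + 1) = 9*(2 + 1) = 9*3 = 27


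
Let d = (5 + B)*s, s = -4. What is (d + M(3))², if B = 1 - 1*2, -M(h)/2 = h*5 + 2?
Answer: 2500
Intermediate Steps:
M(h) = -4 - 10*h (M(h) = -2*(h*5 + 2) = -2*(5*h + 2) = -2*(2 + 5*h) = -4 - 10*h)
B = -1 (B = 1 - 2 = -1)
d = -16 (d = (5 - 1)*(-4) = 4*(-4) = -16)
(d + M(3))² = (-16 + (-4 - 10*3))² = (-16 + (-4 - 30))² = (-16 - 34)² = (-50)² = 2500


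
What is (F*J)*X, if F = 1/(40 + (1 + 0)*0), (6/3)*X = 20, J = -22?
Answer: -11/2 ≈ -5.5000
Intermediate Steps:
X = 10 (X = (1/2)*20 = 10)
F = 1/40 (F = 1/(40 + 1*0) = 1/(40 + 0) = 1/40 ≈ 0.025000)
(F*J)*X = ((1/40)*(-22))*10 = -11/20*10 = -11/2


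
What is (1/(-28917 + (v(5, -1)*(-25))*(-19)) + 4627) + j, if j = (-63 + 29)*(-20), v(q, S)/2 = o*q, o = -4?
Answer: 254295518/47917 ≈ 5307.0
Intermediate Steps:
v(q, S) = -8*q (v(q, S) = 2*(-4*q) = -8*q)
j = 680 (j = -34*(-20) = 680)
(1/(-28917 + (v(5, -1)*(-25))*(-19)) + 4627) + j = (1/(-28917 + (-8*5*(-25))*(-19)) + 4627) + 680 = (1/(-28917 - 40*(-25)*(-19)) + 4627) + 680 = (1/(-28917 + 1000*(-19)) + 4627) + 680 = (1/(-28917 - 19000) + 4627) + 680 = (1/(-47917) + 4627) + 680 = (-1/47917 + 4627) + 680 = 221711958/47917 + 680 = 254295518/47917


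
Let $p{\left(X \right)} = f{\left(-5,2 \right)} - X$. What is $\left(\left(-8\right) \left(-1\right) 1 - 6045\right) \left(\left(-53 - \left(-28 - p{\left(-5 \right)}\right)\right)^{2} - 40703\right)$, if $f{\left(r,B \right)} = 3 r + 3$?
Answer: $239542123$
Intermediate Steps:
$f{\left(r,B \right)} = 3 + 3 r$
$p{\left(X \right)} = -12 - X$ ($p{\left(X \right)} = \left(3 + 3 \left(-5\right)\right) - X = \left(3 - 15\right) - X = -12 - X$)
$\left(\left(-8\right) \left(-1\right) 1 - 6045\right) \left(\left(-53 - \left(-28 - p{\left(-5 \right)}\right)\right)^{2} - 40703\right) = \left(\left(-8\right) \left(-1\right) 1 - 6045\right) \left(\left(-53 + \left(\left(\left(-12 - -5\right) + 35\right) - 7\right)\right)^{2} - 40703\right) = \left(8 \cdot 1 - 6045\right) \left(\left(-53 + \left(\left(\left(-12 + 5\right) + 35\right) - 7\right)\right)^{2} - 40703\right) = \left(8 - 6045\right) \left(\left(-53 + \left(\left(-7 + 35\right) - 7\right)\right)^{2} - 40703\right) = - 6037 \left(\left(-53 + \left(28 - 7\right)\right)^{2} - 40703\right) = - 6037 \left(\left(-53 + 21\right)^{2} - 40703\right) = - 6037 \left(\left(-32\right)^{2} - 40703\right) = - 6037 \left(1024 - 40703\right) = \left(-6037\right) \left(-39679\right) = 239542123$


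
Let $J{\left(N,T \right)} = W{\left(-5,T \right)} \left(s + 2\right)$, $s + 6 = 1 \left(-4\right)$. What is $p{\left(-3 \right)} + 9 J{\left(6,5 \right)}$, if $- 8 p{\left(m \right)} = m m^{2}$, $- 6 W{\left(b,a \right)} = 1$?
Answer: $\frac{123}{8} \approx 15.375$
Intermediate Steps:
$W{\left(b,a \right)} = - \frac{1}{6}$ ($W{\left(b,a \right)} = \left(- \frac{1}{6}\right) 1 = - \frac{1}{6}$)
$p{\left(m \right)} = - \frac{m^{3}}{8}$ ($p{\left(m \right)} = - \frac{m m^{2}}{8} = - \frac{m^{3}}{8}$)
$s = -10$ ($s = -6 + 1 \left(-4\right) = -6 - 4 = -10$)
$J{\left(N,T \right)} = \frac{4}{3}$ ($J{\left(N,T \right)} = - \frac{-10 + 2}{6} = \left(- \frac{1}{6}\right) \left(-8\right) = \frac{4}{3}$)
$p{\left(-3 \right)} + 9 J{\left(6,5 \right)} = - \frac{\left(-3\right)^{3}}{8} + 9 \cdot \frac{4}{3} = \left(- \frac{1}{8}\right) \left(-27\right) + 12 = \frac{27}{8} + 12 = \frac{123}{8}$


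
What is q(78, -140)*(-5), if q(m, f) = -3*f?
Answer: -2100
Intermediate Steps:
q(78, -140)*(-5) = -3*(-140)*(-5) = 420*(-5) = -2100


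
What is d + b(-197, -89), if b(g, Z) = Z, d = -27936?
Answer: -28025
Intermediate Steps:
d + b(-197, -89) = -27936 - 89 = -28025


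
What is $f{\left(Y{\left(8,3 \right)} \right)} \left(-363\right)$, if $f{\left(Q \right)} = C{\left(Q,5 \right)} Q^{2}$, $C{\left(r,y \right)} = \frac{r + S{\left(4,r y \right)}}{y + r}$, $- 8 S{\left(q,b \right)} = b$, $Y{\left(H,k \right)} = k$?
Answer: $- \frac{29403}{64} \approx -459.42$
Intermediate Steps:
$S{\left(q,b \right)} = - \frac{b}{8}$
$C{\left(r,y \right)} = \frac{r - \frac{r y}{8}}{r + y}$ ($C{\left(r,y \right)} = \frac{r - \frac{r y}{8}}{y + r} = \frac{r - \frac{r y}{8}}{r + y}$)
$f{\left(Q \right)} = \frac{3 Q^{3}}{8 \left(5 + Q\right)}$ ($f{\left(Q \right)} = \frac{Q \left(8 - 5\right)}{8 \left(Q + 5\right)} Q^{2} = \frac{Q \left(8 - 5\right)}{8 \left(5 + Q\right)} Q^{2} = \frac{1}{8} Q \frac{1}{5 + Q} 3 Q^{2} = \frac{3 Q}{8 \left(5 + Q\right)} Q^{2} = \frac{3 Q^{3}}{8 \left(5 + Q\right)}$)
$f{\left(Y{\left(8,3 \right)} \right)} \left(-363\right) = \frac{3 \cdot 3^{3}}{8 \left(5 + 3\right)} \left(-363\right) = \frac{3}{8} \cdot 27 \cdot \frac{1}{8} \left(-363\right) = \frac{81}{64} \left(-363\right) = - \frac{29403}{64}$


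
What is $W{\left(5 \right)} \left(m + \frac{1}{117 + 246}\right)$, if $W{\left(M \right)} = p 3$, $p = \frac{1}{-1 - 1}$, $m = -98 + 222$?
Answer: $- \frac{45013}{242} \approx -186.0$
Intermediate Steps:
$m = 124$
$p = - \frac{1}{2}$ ($p = \frac{1}{-2} = - \frac{1}{2} \approx -0.5$)
$W{\left(M \right)} = - \frac{3}{2}$ ($W{\left(M \right)} = \left(- \frac{1}{2}\right) 3 = - \frac{3}{2}$)
$W{\left(5 \right)} \left(m + \frac{1}{117 + 246}\right) = - \frac{3 \left(124 + \frac{1}{117 + 246}\right)}{2} = - \frac{3 \left(124 + \frac{1}{363}\right)}{2} = \left(- \frac{3}{2}\right) \frac{45013}{363} = - \frac{45013}{242}$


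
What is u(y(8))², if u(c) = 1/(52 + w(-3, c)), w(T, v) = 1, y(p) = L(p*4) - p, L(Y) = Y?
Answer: 1/2809 ≈ 0.00035600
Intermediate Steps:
y(p) = 3*p (y(p) = p*4 - p = 4*p - p = 3*p)
u(c) = 1/53 (u(c) = 1/(52 + 1) = 1/53)
u(y(8))² = (1/53)² = 1/2809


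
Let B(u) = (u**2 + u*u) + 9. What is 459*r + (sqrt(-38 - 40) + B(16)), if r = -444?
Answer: -203275 + I*sqrt(78) ≈ -2.0328e+5 + 8.8318*I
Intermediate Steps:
B(u) = 9 + 2*u**2 (B(u) = (u**2 + u**2) + 9 = 2*u**2 + 9 = 9 + 2*u**2)
459*r + (sqrt(-38 - 40) + B(16)) = 459*(-444) + (sqrt(-38 - 40) + (9 + 2*16**2)) = -203796 + (sqrt(-78) + (9 + 2*256)) = -203796 + (I*sqrt(78) + (9 + 512)) = -203796 + (I*sqrt(78) + 521) = -203796 + (521 + I*sqrt(78)) = -203275 + I*sqrt(78)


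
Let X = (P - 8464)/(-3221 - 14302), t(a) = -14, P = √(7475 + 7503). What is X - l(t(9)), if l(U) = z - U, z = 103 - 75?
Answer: -727502/17523 - √14978/17523 ≈ -41.524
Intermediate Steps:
P = √14978 ≈ 122.38
z = 28
X = 8464/17523 - √14978/17523 (X = (√14978 - 8464)/(-3221 - 14302) = (-8464 + √14978)/(-17523) = (-8464 + √14978)*(-1/17523) = 8464/17523 - √14978/17523 ≈ 0.47604)
l(U) = 28 - U
X - l(t(9)) = (8464/17523 - √14978/17523) - (28 - 1*(-14)) = (8464/17523 - √14978/17523) - (28 + 14) = (8464/17523 - √14978/17523) - 1*42 = (8464/17523 - √14978/17523) - 42 = -727502/17523 - √14978/17523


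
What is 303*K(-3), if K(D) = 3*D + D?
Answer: -3636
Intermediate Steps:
K(D) = 4*D
303*K(-3) = 303*(4*(-3)) = 303*(-12) = -3636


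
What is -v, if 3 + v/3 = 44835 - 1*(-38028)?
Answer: -248580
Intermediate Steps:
v = 248580 (v = -9 + 3*(44835 - 1*(-38028)) = -9 + 3*(44835 + 38028) = -9 + 3*82863 = -9 + 248589 = 248580)
-v = -1*248580 = -248580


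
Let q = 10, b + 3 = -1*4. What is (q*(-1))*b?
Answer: 70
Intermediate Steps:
b = -7 (b = -3 - 1*4 = -3 - 4 = -7)
(q*(-1))*b = (10*(-1))*(-7) = -10*(-7) = 70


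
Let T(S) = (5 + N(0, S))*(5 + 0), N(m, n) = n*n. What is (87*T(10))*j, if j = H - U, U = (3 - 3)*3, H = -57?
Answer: -2603475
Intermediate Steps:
N(m, n) = n²
U = 0 (U = 0*3 = 0)
T(S) = 25 + 5*S² (T(S) = (5 + S²)*(5 + 0) = (5 + S²)*5 = 25 + 5*S²)
j = -57 (j = -57 - 1*0 = -57 + 0 = -57)
(87*T(10))*j = (87*(25 + 5*10²))*(-57) = (87*(25 + 5*100))*(-57) = (87*(25 + 500))*(-57) = (87*525)*(-57) = 45675*(-57) = -2603475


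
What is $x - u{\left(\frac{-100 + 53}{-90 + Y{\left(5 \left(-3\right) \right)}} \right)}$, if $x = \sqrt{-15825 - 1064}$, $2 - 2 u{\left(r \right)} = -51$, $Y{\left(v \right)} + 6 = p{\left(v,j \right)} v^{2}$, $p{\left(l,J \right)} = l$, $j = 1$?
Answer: $- \frac{53}{2} + i \sqrt{16889} \approx -26.5 + 129.96 i$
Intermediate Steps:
$Y{\left(v \right)} = -6 + v^{3}$ ($Y{\left(v \right)} = -6 + v v^{2} = -6 + v^{3}$)
$u{\left(r \right)} = \frac{53}{2}$ ($u{\left(r \right)} = 1 - - \frac{51}{2} = 1 + \frac{51}{2} = \frac{53}{2}$)
$x = i \sqrt{16889}$ ($x = \sqrt{-16889} = i \sqrt{16889} \approx 129.96 i$)
$x - u{\left(\frac{-100 + 53}{-90 + Y{\left(5 \left(-3\right) \right)}} \right)} = i \sqrt{16889} - \frac{53}{2} = - \frac{53}{2} + i \sqrt{16889}$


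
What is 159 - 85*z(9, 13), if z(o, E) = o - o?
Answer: 159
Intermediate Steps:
z(o, E) = 0
159 - 85*z(9, 13) = 159 - 85*0 = 159 + 0 = 159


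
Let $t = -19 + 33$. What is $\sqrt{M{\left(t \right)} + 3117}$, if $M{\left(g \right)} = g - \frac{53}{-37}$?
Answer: $\frac{10 \sqrt{42883}}{37} \approx 55.968$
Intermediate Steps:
$t = 14$
$M{\left(g \right)} = \frac{53}{37} + g$ ($M{\left(g \right)} = g - - \frac{53}{37} = g + \frac{53}{37} = \frac{53}{37} + g$)
$\sqrt{M{\left(t \right)} + 3117} = \sqrt{\left(\frac{53}{37} + 14\right) + 3117} = \sqrt{\frac{571}{37} + 3117} = \sqrt{\frac{115900}{37}} = \frac{10 \sqrt{42883}}{37}$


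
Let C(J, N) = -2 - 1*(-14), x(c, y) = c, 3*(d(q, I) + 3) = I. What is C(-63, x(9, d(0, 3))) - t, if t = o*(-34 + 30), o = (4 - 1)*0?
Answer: 12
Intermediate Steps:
d(q, I) = -3 + I/3
o = 0 (o = 3*0 = 0)
C(J, N) = 12 (C(J, N) = -2 + 14 = 12)
t = 0 (t = 0*(-34 + 30) = 0*(-4) = 0)
C(-63, x(9, d(0, 3))) - t = 12 - 1*0 = 12 + 0 = 12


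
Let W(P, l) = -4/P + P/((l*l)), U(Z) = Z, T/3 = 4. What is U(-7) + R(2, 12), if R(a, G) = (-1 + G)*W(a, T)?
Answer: -2077/72 ≈ -28.847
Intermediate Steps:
T = 12 (T = 3*4 = 12)
W(P, l) = -4/P + P/l² (W(P, l) = -4/P + P/(l²) = -4/P + P/l²)
R(a, G) = (-1 + G)*(-4/a + a/144) (R(a, G) = (-1 + G)*(-4/a + a/12²) = (-1 + G)*(-4/a + a*(1/144)) = (-1 + G)*(-4/a + a/144))
U(-7) + R(2, 12) = -7 + (1/144)*(-1 + 12)*(-576 + 2²)/2 = -7 + (1/144)*(½)*11*(-576 + 4) = -7 + (1/144)*(½)*11*(-572) = -7 - 1573/72 = -2077/72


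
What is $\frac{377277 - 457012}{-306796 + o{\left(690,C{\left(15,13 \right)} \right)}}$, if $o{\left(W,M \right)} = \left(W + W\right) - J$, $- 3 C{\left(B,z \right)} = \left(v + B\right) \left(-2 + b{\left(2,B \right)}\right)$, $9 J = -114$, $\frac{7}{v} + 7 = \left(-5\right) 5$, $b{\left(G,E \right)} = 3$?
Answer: $\frac{47841}{183242} \approx 0.26108$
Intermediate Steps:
$v = - \frac{7}{32}$ ($v = \frac{7}{-7 - 25} = \frac{7}{-32} = 7 \left(- \frac{1}{32}\right) = - \frac{7}{32} \approx -0.21875$)
$J = - \frac{38}{3}$ ($J = \frac{1}{9} \left(-114\right) = - \frac{38}{3} \approx -12.667$)
$C{\left(B,z \right)} = \frac{7}{96} - \frac{B}{3}$ ($C{\left(B,z \right)} = - \frac{\left(- \frac{7}{32} + B\right) \left(-2 + 3\right)}{3} = - \frac{\left(- \frac{7}{32} + B\right) 1}{3} = - \frac{- \frac{7}{32} + B}{3} = \frac{7}{96} - \frac{B}{3}$)
$o{\left(W,M \right)} = \frac{38}{3} + 2 W$ ($o{\left(W,M \right)} = \left(W + W\right) - - \frac{38}{3} = 2 W + \frac{38}{3} = \frac{38}{3} + 2 W$)
$\frac{377277 - 457012}{-306796 + o{\left(690,C{\left(15,13 \right)} \right)}} = \frac{377277 - 457012}{-306796 + \left(\frac{38}{3} + 2 \cdot 690\right)} = - \frac{79735}{-306796 + \left(\frac{38}{3} + 1380\right)} = - \frac{79735}{-306796 + \frac{4178}{3}} = - \frac{79735}{- \frac{916210}{3}} = \left(-79735\right) \left(- \frac{3}{916210}\right) = \frac{47841}{183242}$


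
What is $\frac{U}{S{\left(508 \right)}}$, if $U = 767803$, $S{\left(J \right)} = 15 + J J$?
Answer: $\frac{767803}{258079} \approx 2.9751$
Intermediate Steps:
$S{\left(J \right)} = 15 + J^{2}$
$\frac{U}{S{\left(508 \right)}} = \frac{767803}{15 + 508^{2}} = \frac{767803}{15 + 258064} = \frac{767803}{258079}$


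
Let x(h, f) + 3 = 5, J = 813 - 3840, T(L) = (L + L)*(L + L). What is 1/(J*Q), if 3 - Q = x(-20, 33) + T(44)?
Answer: 1/23438061 ≈ 4.2666e-8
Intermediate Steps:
T(L) = 4*L² (T(L) = (2*L)*(2*L) = 4*L²)
J = -3027
x(h, f) = 2 (x(h, f) = -3 + 5 = 2)
Q = -7743 (Q = 3 - (2 + 4*44²) = 3 - (2 + 4*1936) = 3 - (2 + 7744) = 3 - 1*7746 = 3 - 7746 = -7743)
1/(J*Q) = 1/(-3027*(-7743)) = -1/3027*(-1/7743) = 1/23438061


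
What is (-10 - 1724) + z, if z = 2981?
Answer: 1247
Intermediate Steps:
(-10 - 1724) + z = (-10 - 1724) + 2981 = -1734 + 2981 = 1247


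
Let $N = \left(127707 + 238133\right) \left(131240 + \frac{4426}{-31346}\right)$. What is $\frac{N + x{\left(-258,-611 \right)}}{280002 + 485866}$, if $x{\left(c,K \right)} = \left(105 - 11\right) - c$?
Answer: $\frac{188126115577444}{3000862291} \approx 62691.0$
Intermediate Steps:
$N = \frac{752504456792880}{15673}$ ($N = 365840 \left(131240 + 4426 \left(- \frac{1}{31346}\right)\right) = 365840 \left(131240 - \frac{2213}{15673}\right) = 365840 \cdot \frac{2056922307}{15673} = \frac{752504456792880}{15673} \approx 4.8013 \cdot 10^{10}$)
$x{\left(c,K \right)} = 94 - c$ ($x{\left(c,K \right)} = \left(105 - 11\right) - c = 94 - c$)
$\frac{N + x{\left(-258,-611 \right)}}{280002 + 485866} = \frac{\frac{752504456792880}{15673} + \left(94 - -258\right)}{280002 + 485866} = \frac{\frac{752504456792880}{15673} + \left(94 + 258\right)}{765868} = \left(\frac{752504456792880}{15673} + 352\right) \frac{1}{765868} = \frac{752504462309776}{15673} \cdot \frac{1}{765868} = \frac{188126115577444}{3000862291}$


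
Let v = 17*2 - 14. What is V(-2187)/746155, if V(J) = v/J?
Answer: -4/326368197 ≈ -1.2256e-8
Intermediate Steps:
v = 20 (v = 34 - 14 = 20)
V(J) = 20/J
V(-2187)/746155 = (20/(-2187))/746155 = (20*(-1/2187))*(1/746155) = -20/2187*1/746155 = -4/326368197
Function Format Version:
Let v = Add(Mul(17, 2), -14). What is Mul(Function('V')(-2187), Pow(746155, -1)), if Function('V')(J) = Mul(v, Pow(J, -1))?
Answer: Rational(-4, 326368197) ≈ -1.2256e-8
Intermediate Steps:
v = 20 (v = Add(34, -14) = 20)
Function('V')(J) = Mul(20, Pow(J, -1))
Mul(Function('V')(-2187), Pow(746155, -1)) = Mul(Mul(20, Pow(-2187, -1)), Pow(746155, -1)) = Mul(Mul(20, Rational(-1, 2187)), Rational(1, 746155)) = Mul(Rational(-20, 2187), Rational(1, 746155)) = Rational(-4, 326368197)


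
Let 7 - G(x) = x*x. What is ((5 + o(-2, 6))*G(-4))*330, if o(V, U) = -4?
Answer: -2970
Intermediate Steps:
G(x) = 7 - x² (G(x) = 7 - x*x = 7 - x²)
((5 + o(-2, 6))*G(-4))*330 = ((5 - 4)*(7 - 1*(-4)²))*330 = (1*(7 - 1*16))*330 = (1*(7 - 16))*330 = (1*(-9))*330 = -9*330 = -2970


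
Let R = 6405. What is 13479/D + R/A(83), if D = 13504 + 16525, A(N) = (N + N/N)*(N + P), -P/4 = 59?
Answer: -909697/18377748 ≈ -0.049500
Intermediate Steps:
P = -236 (P = -4*59 = -236)
A(N) = (1 + N)*(-236 + N) (A(N) = (N + N/N)*(N - 236) = (N + 1)*(-236 + N) = (1 + N)*(-236 + N))
D = 30029
13479/D + R/A(83) = 13479/30029 + 6405/(-236 + 83² - 235*83) = 13479*(1/30029) + 6405/(-236 + 6889 - 19505) = 13479/30029 + 6405/(-12852) = 13479/30029 + 6405*(-1/12852) = 13479/30029 - 305/612 = -909697/18377748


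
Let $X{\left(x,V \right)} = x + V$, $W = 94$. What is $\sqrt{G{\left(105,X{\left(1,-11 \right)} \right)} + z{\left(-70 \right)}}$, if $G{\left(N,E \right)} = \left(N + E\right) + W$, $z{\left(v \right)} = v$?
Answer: $\sqrt{119} \approx 10.909$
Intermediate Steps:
$X{\left(x,V \right)} = V + x$
$G{\left(N,E \right)} = 94 + E + N$ ($G{\left(N,E \right)} = \left(N + E\right) + 94 = \left(E + N\right) + 94 = 94 + E + N$)
$\sqrt{G{\left(105,X{\left(1,-11 \right)} \right)} + z{\left(-70 \right)}} = \sqrt{\left(94 + \left(-11 + 1\right) + 105\right) - 70} = \sqrt{\left(94 - 10 + 105\right) - 70} = \sqrt{189 - 70} = \sqrt{119}$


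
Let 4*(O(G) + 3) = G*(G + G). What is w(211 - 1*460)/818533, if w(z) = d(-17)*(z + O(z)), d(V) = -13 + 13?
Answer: 0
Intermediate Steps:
d(V) = 0
O(G) = -3 + G**2/2 (O(G) = -3 + (G*(G + G))/4 = -3 + (G*(2*G))/4 = -3 + (2*G**2)/4 = -3 + G**2/2)
w(z) = 0 (w(z) = 0*(z + (-3 + z**2/2)) = 0*(-3 + z + z**2/2) = 0)
w(211 - 1*460)/818533 = 0/818533 = 0*(1/818533) = 0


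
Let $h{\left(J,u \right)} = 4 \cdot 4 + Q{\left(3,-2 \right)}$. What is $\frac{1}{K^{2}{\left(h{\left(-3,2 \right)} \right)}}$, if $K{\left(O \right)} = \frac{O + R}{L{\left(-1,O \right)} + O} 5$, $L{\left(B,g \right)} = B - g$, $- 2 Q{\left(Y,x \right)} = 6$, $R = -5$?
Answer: $\frac{1}{1600} \approx 0.000625$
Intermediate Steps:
$Q{\left(Y,x \right)} = -3$ ($Q{\left(Y,x \right)} = \left(- \frac{1}{2}\right) 6 = -3$)
$h{\left(J,u \right)} = 13$ ($h{\left(J,u \right)} = 4 \cdot 4 - 3 = 16 - 3 = 13$)
$K{\left(O \right)} = 25 - 5 O$ ($K{\left(O \right)} = \frac{O - 5}{\left(-1 - O\right) + O} 5 = \frac{-5 + O}{-1} \cdot 5 = \left(-5 + O\right) \left(-1\right) 5 = \left(5 - O\right) 5 = 25 - 5 O$)
$\frac{1}{K^{2}{\left(h{\left(-3,2 \right)} \right)}} = \frac{1}{\left(25 - 65\right)^{2}} = \frac{1}{\left(-40\right)^{2}} = \frac{1}{1600}$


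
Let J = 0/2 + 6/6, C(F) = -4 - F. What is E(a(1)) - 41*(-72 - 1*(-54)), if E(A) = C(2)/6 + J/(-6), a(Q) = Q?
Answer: 4421/6 ≈ 736.83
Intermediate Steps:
J = 1 (J = 0*(½) + 6*(⅙) = 0 + 1 = 1)
E(A) = -7/6 (E(A) = (-4 - 1*2)/6 + 1/(-6) = (-4 - 2)*(⅙) + 1*(-⅙) = -6*⅙ - ⅙ = -1 - ⅙ = -7/6)
E(a(1)) - 41*(-72 - 1*(-54)) = -7/6 - 41*(-72 - 1*(-54)) = -7/6 - 41*(-72 + 54) = -7/6 - 41*(-18) = -7/6 + 738 = 4421/6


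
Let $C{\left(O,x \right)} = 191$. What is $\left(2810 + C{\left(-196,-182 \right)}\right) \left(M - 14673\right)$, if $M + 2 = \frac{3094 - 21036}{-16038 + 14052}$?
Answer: $- \frac{43704475304}{993} \approx -4.4013 \cdot 10^{7}$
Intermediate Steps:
$M = \frac{6985}{993}$ ($M = -2 + \frac{3094 - 21036}{-16038 + 14052} = -2 - \frac{17942}{-1986} = -2 - - \frac{8971}{993} = -2 + \frac{8971}{993} = \frac{6985}{993} \approx 7.0342$)
$\left(2810 + C{\left(-196,-182 \right)}\right) \left(M - 14673\right) = \left(2810 + 191\right) \left(\frac{6985}{993} - 14673\right) = 3001 \left(- \frac{14563304}{993}\right) = - \frac{43704475304}{993}$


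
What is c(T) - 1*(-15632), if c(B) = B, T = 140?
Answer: 15772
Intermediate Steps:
c(T) - 1*(-15632) = 140 - 1*(-15632) = 140 + 15632 = 15772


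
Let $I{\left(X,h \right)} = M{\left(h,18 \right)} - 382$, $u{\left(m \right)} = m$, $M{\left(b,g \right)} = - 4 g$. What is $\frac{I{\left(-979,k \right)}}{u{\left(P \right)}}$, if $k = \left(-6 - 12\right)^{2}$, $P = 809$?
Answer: $- \frac{454}{809} \approx -0.56119$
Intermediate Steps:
$k = 324$ ($k = \left(-18\right)^{2} = 324$)
$I{\left(X,h \right)} = -454$ ($I{\left(X,h \right)} = \left(-4\right) 18 - 382 = -72 - 382 = -454$)
$\frac{I{\left(-979,k \right)}}{u{\left(P \right)}} = - \frac{454}{809}$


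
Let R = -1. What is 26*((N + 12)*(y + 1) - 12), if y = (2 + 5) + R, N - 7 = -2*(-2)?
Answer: 3874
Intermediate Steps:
N = 11 (N = 7 - 2*(-2) = 7 + 4 = 11)
y = 6 (y = (2 + 5) - 1 = 7 - 1 = 6)
26*((N + 12)*(y + 1) - 12) = 26*((11 + 12)*(6 + 1) - 12) = 26*(23*7 - 12) = 26*(161 - 12) = 26*149 = 3874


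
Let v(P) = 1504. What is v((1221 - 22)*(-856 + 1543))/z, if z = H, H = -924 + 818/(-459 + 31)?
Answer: -321856/198145 ≈ -1.6243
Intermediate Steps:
H = -198145/214 (H = -924 + 818/(-428) = -924 + 818*(-1/428) = -924 - 409/214 = -198145/214 ≈ -925.91)
z = -198145/214 ≈ -925.91
v((1221 - 22)*(-856 + 1543))/z = 1504/(-198145/214) = 1504*(-214/198145) = -321856/198145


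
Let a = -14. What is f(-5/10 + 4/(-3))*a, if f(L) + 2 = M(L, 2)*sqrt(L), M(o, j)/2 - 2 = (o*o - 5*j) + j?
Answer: 28 + 665*I*sqrt(66)/54 ≈ 28.0 + 100.05*I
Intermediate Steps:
M(o, j) = 4 - 8*j + 2*o**2 (M(o, j) = 4 + 2*((o*o - 5*j) + j) = 4 + 2*((o**2 - 5*j) + j) = 4 + 2*(o**2 - 4*j) = 4 + (-8*j + 2*o**2) = 4 - 8*j + 2*o**2)
f(L) = -2 + sqrt(L)*(-12 + 2*L**2) (f(L) = -2 + (4 - 8*2 + 2*L**2)*sqrt(L) = -2 + (4 - 16 + 2*L**2)*sqrt(L) = -2 + (-12 + 2*L**2)*sqrt(L) = -2 + sqrt(L)*(-12 + 2*L**2))
f(-5/10 + 4/(-3))*a = (-2 + 2*sqrt(-5/10 + 4/(-3))*(-6 + (-5/10 + 4/(-3))**2))*(-14) = (-2 + 2*sqrt(-5*1/10 + 4*(-1/3))*(-6 + (-5*1/10 + 4*(-1/3))**2))*(-14) = (-2 + 2*sqrt(-1/2 - 4/3)*(-6 + (-1/2 - 4/3)**2))*(-14) = (-2 + 2*sqrt(-11/6)*(-6 + (-11/6)**2))*(-14) = (-2 + 2*(I*sqrt(66)/6)*(-6 + 121/36))*(-14) = (-2 + 2*(I*sqrt(66)/6)*(-95/36))*(-14) = (-2 - 95*I*sqrt(66)/108)*(-14) = 28 + 665*I*sqrt(66)/54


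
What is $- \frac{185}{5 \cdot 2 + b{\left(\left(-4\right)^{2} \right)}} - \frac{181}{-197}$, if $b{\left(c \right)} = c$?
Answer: $- \frac{31739}{5122} \approx -6.1966$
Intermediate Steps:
$- \frac{185}{5 \cdot 2 + b{\left(\left(-4\right)^{2} \right)}} - \frac{181}{-197} = - \frac{185}{5 \cdot 2 + \left(-4\right)^{2}} - \frac{181}{-197} = - \frac{185}{10 + 16} - - \frac{181}{197} = - \frac{185}{26} + \frac{181}{197} = - \frac{31739}{5122}$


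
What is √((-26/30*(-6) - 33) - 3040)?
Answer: I*√76695/5 ≈ 55.388*I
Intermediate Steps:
√((-26/30*(-6) - 33) - 3040) = √((-26*1/30*(-6) - 33) - 3040) = √((-13/15*(-6) - 33) - 3040) = √((26/5 - 33) - 3040) = √(-139/5 - 3040) = √(-15339/5) = I*√76695/5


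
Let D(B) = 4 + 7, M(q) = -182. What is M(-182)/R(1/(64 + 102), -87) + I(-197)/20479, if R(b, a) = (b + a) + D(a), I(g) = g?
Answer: 616226393/258342585 ≈ 2.3853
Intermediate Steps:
D(B) = 11
R(b, a) = 11 + a + b (R(b, a) = (b + a) + 11 = (a + b) + 11 = 11 + a + b)
M(-182)/R(1/(64 + 102), -87) + I(-197)/20479 = -182/(11 - 87 + 1/(64 + 102)) - 197/20479 = -182/(11 - 87 + 1/166) - 197*1/20479 = -182/(11 - 87 + 1/166) - 197/20479 = -182/(-12615/166) - 197/20479 = -182*(-166/12615) - 197/20479 = 30212/12615 - 197/20479 = 616226393/258342585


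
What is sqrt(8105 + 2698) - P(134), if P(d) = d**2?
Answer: -17956 + sqrt(10803) ≈ -17852.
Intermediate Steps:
sqrt(8105 + 2698) - P(134) = sqrt(8105 + 2698) - 1*134**2 = sqrt(10803) - 1*17956 = sqrt(10803) - 17956 = -17956 + sqrt(10803)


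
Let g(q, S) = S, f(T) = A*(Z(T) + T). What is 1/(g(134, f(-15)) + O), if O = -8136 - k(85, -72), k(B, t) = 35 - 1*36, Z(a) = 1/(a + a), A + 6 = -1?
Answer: -30/240893 ≈ -0.00012454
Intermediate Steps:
A = -7 (A = -6 - 1 = -7)
Z(a) = 1/(2*a)
f(T) = -7*T - 7/(2*T) (f(T) = -7*(1/(2*T) + T) = -7*(T + 1/(2*T)) = -7*T - 7/(2*T))
k(B, t) = -1 (k(B, t) = 35 - 36 = -1)
O = -8135 (O = -8136 - 1*(-1) = -8136 + 1 = -8135)
1/(g(134, f(-15)) + O) = 1/((-7*(-15) - 7/2/(-15)) - 8135) = 1/((105 - 7/2*(-1/15)) - 8135) = 1/((105 + 7/30) - 8135) = 1/(3157/30 - 8135) = 1/(-240893/30) = -30/240893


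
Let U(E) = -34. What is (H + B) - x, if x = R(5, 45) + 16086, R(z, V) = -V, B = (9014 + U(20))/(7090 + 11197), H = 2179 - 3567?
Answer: -318715143/18287 ≈ -17429.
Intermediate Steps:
H = -1388
B = 8980/18287 (B = (9014 - 34)/(7090 + 11197) = 8980/18287 ≈ 0.49106)
x = 16041 (x = -1*45 + 16086 = -45 + 16086 = 16041)
(H + B) - x = (-1388 + 8980/18287) - 1*16041 = -25373376/18287 - 16041 = -318715143/18287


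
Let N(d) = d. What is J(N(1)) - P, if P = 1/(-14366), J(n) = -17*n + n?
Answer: -229855/14366 ≈ -16.000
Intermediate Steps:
J(n) = -16*n
P = -1/14366 ≈ -6.9609e-5
J(N(1)) - P = -16*1 - 1*(-1/14366) = -16 + 1/14366 = -229855/14366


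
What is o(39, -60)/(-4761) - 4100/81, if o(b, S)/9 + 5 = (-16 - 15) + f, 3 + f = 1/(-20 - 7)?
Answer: -2165738/42849 ≈ -50.543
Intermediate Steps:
f = -82/27 (f = -3 + 1/(-20 - 7) = -3 + 1/(-27) = -3 - 1/27 = -82/27 ≈ -3.0370)
o(b, S) = -1054/3 (o(b, S) = -45 + 9*((-16 - 15) - 82/27) = -45 + 9*(-31 - 82/27) = -45 + 9*(-919/27) = -45 - 919/3 = -1054/3)
o(39, -60)/(-4761) - 4100/81 = -1054/3/(-4761) - 4100/81 = -1054/3*(-1/4761) - 4100*1/81 = 1054/14283 - 4100/81 = -2165738/42849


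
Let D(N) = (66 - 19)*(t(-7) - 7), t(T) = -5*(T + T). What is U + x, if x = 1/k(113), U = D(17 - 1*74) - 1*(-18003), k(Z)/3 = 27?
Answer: 1698085/81 ≈ 20964.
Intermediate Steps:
t(T) = -10*T
k(Z) = 81 (k(Z) = 3*27 = 81)
D(N) = 2961 (D(N) = (66 - 19)*(-10*(-7) - 7) = 47*(70 - 7) = 47*63 = 2961)
U = 20964 (U = 2961 - 1*(-18003) = 2961 + 18003 = 20964)
x = 1/81 ≈ 0.012346
U + x = 20964 + 1/81 = 1698085/81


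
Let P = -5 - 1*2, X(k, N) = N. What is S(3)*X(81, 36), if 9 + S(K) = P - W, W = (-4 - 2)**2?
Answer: -1872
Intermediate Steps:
W = 36 (W = (-6)**2 = 36)
P = -7 (P = -5 - 2 = -7)
S(K) = -52 (S(K) = -9 + (-7 - 1*36) = -9 + (-7 - 36) = -9 - 43 = -52)
S(3)*X(81, 36) = -52*36 = -1872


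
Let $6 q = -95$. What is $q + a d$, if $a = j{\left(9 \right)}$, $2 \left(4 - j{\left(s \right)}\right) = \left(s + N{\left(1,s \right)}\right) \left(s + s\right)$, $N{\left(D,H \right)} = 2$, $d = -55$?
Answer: $\frac{31255}{6} \approx 5209.2$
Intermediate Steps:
$q = - \frac{95}{6}$ ($q = \frac{1}{6} \left(-95\right) = - \frac{95}{6} \approx -15.833$)
$j{\left(s \right)} = 4 - s \left(2 + s\right)$ ($j{\left(s \right)} = 4 - \frac{\left(s + 2\right) \left(s + s\right)}{2} = 4 - \frac{\left(2 + s\right) 2 s}{2} = 4 - \frac{2 s \left(2 + s\right)}{2} = 4 - s \left(2 + s\right)$)
$a = -95$ ($a = 4 - 9^{2} - 18 = 4 - 81 - 18 = -95$)
$q + a d = - \frac{95}{6} - -5225 = - \frac{95}{6} + 5225 = \frac{31255}{6}$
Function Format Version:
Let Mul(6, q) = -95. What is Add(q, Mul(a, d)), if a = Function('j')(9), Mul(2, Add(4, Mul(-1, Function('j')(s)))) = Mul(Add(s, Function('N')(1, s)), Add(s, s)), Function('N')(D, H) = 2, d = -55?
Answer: Rational(31255, 6) ≈ 5209.2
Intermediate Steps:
q = Rational(-95, 6) (q = Mul(Rational(1, 6), -95) = Rational(-95, 6) ≈ -15.833)
Function('j')(s) = Add(4, Mul(-1, s, Add(2, s))) (Function('j')(s) = Add(4, Mul(Rational(-1, 2), Mul(Add(s, 2), Add(s, s)))) = Add(4, Mul(Rational(-1, 2), Mul(Add(2, s), Mul(2, s)))) = Add(4, Mul(Rational(-1, 2), Mul(2, s, Add(2, s)))) = Add(4, Mul(-1, s, Add(2, s))))
a = -95 (a = Add(4, Mul(-1, Pow(9, 2)), Mul(-2, 9)) = Add(4, Mul(-1, 81), -18) = Add(4, -81, -18) = -95)
Add(q, Mul(a, d)) = Add(Rational(-95, 6), Mul(-95, -55)) = Add(Rational(-95, 6), 5225) = Rational(31255, 6)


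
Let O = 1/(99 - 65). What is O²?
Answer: 1/1156 ≈ 0.00086505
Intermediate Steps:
O = 1/34 ≈ 0.029412
O² = (1/34)² = 1/1156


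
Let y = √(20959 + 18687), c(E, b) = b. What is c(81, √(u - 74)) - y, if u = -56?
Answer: -√39646 + I*√130 ≈ -199.11 + 11.402*I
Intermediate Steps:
y = √39646 ≈ 199.11
c(81, √(u - 74)) - y = √(-56 - 74) - √39646 = √(-130) - √39646 = I*√130 - √39646 = -√39646 + I*√130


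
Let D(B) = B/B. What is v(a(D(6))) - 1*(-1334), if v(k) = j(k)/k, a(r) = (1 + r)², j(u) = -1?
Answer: 5335/4 ≈ 1333.8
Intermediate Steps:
D(B) = 1
v(k) = -1/k
v(a(D(6))) - 1*(-1334) = -1/((1 + 1)²) - 1*(-1334) = -1/(2²) + 1334 = -1/4 + 1334 = -1*¼ + 1334 = -¼ + 1334 = 5335/4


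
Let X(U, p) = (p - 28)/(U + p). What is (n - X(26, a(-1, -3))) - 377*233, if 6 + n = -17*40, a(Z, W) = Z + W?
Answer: -973781/11 ≈ -88526.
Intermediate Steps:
a(Z, W) = W + Z
X(U, p) = (-28 + p)/(U + p)
n = -686 (n = -6 - 17*40 = -6 - 680 = -686)
(n - X(26, a(-1, -3))) - 377*233 = (-686 - (-28 + (-3 - 1))/(26 + (-3 - 1))) - 377*233 = (-686 - (-28 - 4)/(26 - 4)) - 87841 = (-686 - (-32)/22) - 87841 = (-686 - 1*(-16/11)) - 87841 = (-686 + 16/11) - 87841 = -7530/11 - 87841 = -973781/11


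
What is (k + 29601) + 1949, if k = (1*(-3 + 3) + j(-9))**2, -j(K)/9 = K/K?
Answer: 31631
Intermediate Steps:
j(K) = -9 (j(K) = -9*K/K = -9*1 = -9)
k = 81 (k = (1*(-3 + 3) - 9)**2 = (1*0 - 9)**2 = (0 - 9)**2 = (-9)**2 = 81)
(k + 29601) + 1949 = (81 + 29601) + 1949 = 29682 + 1949 = 31631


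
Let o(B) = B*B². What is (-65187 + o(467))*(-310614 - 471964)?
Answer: -79652648245328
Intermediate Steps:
o(B) = B³
(-65187 + o(467))*(-310614 - 471964) = (-65187 + 467³)*(-310614 - 471964) = (-65187 + 101847563)*(-782578) = 101782376*(-782578) = -79652648245328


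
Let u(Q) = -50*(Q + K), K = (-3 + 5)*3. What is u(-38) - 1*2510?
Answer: -910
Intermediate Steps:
K = 6 (K = 2*3 = 6)
u(Q) = -300 - 50*Q (u(Q) = -50*(Q + 6) = -50*(6 + Q) = -300 - 50*Q)
u(-38) - 1*2510 = (-300 - 50*(-38)) - 1*2510 = (-300 + 1900) - 2510 = 1600 - 2510 = -910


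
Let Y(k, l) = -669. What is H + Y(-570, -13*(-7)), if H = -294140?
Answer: -294809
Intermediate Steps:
H + Y(-570, -13*(-7)) = -294140 - 669 = -294809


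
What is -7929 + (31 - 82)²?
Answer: -5328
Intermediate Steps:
-7929 + (31 - 82)² = -7929 + (-51)² = -7929 + 2601 = -5328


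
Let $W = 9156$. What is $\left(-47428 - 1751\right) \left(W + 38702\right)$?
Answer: $-2353608582$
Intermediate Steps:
$\left(-47428 - 1751\right) \left(W + 38702\right) = \left(-47428 - 1751\right) \left(9156 + 38702\right) = \left(-49179\right) 47858 = -2353608582$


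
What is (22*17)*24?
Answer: 8976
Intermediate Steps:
(22*17)*24 = 374*24 = 8976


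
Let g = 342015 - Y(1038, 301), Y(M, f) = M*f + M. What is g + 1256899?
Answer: 1285438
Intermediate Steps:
Y(M, f) = M + M*f
g = 28539 (g = 342015 - 1038*(1 + 301) = 342015 - 1038*302 = 342015 - 1*313476 = 342015 - 313476 = 28539)
g + 1256899 = 28539 + 1256899 = 1285438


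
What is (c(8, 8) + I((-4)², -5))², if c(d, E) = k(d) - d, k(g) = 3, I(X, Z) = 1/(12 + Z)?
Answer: 1156/49 ≈ 23.592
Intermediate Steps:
c(d, E) = 3 - d
(c(8, 8) + I((-4)², -5))² = ((3 - 1*8) + 1/(12 - 5))² = ((3 - 8) + 1/7)² = (-5 + ⅐)² = (-34/7)² = 1156/49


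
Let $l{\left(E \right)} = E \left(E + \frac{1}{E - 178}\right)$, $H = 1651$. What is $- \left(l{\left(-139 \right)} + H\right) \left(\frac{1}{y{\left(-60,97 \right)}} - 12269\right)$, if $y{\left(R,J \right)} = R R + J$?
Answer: $\frac{301555184099396}{1171949} \approx 2.5731 \cdot 10^{8}$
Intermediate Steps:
$y{\left(R,J \right)} = J + R^{2}$ ($y{\left(R,J \right)} = R^{2} + J = J + R^{2}$)
$l{\left(E \right)} = E \left(E + \frac{1}{-178 + E}\right)$
$- \left(l{\left(-139 \right)} + H\right) \left(\frac{1}{y{\left(-60,97 \right)}} - 12269\right) = - \left(- \frac{139 \left(1 + \left(-139\right)^{2} - -24742\right)}{-178 - 139} + 1651\right) \left(\frac{1}{97 + \left(-60\right)^{2}} - 12269\right) = - \left(- \frac{139 \left(1 + 19321 + 24742\right)}{-317} + 1651\right) \left(\frac{1}{97 + 3600} - 12269\right) = - \left(\left(-139\right) \left(- \frac{1}{317}\right) 44064 + 1651\right) \left(\frac{1}{3697} - 12269\right) = - \left(\frac{6124896}{317} + 1651\right) \left(\frac{1}{3697} - 12269\right) = - \frac{6648263 \left(-45358492\right)}{317 \cdot 3697} = \left(-1\right) \left(- \frac{301555184099396}{1171949}\right) = \frac{301555184099396}{1171949}$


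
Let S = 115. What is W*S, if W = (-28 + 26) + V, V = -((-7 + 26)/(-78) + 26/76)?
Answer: -178825/741 ≈ -241.33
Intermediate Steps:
V = -73/741 (V = -(19*(-1/78) + 26*(1/76)) = -(-19/78 + 13/38) = -1*73/741 = -73/741 ≈ -0.098516)
W = -1555/741 (W = (-28 + 26) - 73/741 = -2 - 73/741 = -1555/741 ≈ -2.0985)
W*S = -1555/741*115 = -178825/741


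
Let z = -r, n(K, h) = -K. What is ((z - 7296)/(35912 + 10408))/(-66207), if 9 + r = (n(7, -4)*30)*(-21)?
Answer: 3899/1022236080 ≈ 3.8142e-6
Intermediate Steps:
r = 4401 (r = -9 + (-1*7*30)*(-21) = -9 - 7*30*(-21) = -9 - 210*(-21) = -9 + 4410 = 4401)
z = -4401 (z = -1*4401 = -4401)
((z - 7296)/(35912 + 10408))/(-66207) = ((-4401 - 7296)/(35912 + 10408))/(-66207) = -11697/46320*(-1/66207) = -11697*1/46320*(-1/66207) = -3899/15440*(-1/66207) = 3899/1022236080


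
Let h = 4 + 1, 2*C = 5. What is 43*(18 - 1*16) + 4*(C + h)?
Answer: 116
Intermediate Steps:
C = 5/2 (C = (½)*5 = 5/2 ≈ 2.5000)
h = 5
43*(18 - 1*16) + 4*(C + h) = 43*(18 - 1*16) + 4*(5/2 + 5) = 43*(18 - 16) + 4*(15/2) = 43*2 + 30 = 86 + 30 = 116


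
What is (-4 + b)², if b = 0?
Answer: 16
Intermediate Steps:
(-4 + b)² = (-4 + 0)² = (-4)² = 16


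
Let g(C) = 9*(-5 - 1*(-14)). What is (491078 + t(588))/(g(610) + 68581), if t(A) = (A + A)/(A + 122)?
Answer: 87166639/12187505 ≈ 7.1521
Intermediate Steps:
g(C) = 81 (g(C) = 9*(-5 + 14) = 9*9 = 81)
t(A) = 2*A/(122 + A) (t(A) = (2*A)/(122 + A) = 2*A/(122 + A))
(491078 + t(588))/(g(610) + 68581) = (491078 + 2*588/(122 + 588))/(81 + 68581) = (491078 + 2*588/710)/68662 = (491078 + 2*588*(1/710))*(1/68662) = (491078 + 588/355)*(1/68662) = (174333278/355)*(1/68662) = 87166639/12187505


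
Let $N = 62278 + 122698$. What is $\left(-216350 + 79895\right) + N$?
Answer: $48521$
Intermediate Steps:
$N = 184976$
$\left(-216350 + 79895\right) + N = \left(-216350 + 79895\right) + 184976 = -136455 + 184976 = 48521$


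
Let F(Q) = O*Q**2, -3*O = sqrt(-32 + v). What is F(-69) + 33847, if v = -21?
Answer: 33847 - 1587*I*sqrt(53) ≈ 33847.0 - 11554.0*I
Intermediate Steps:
O = -I*sqrt(53)/3 (O = -sqrt(-32 - 21)/3 = -I*sqrt(53)/3 ≈ -2.4267*I)
F(Q) = -I*sqrt(53)*Q**2/3 (F(Q) = (-I*sqrt(53)/3)*Q**2 = -I*sqrt(53)*Q**2/3)
F(-69) + 33847 = -1/3*I*sqrt(53)*(-69)**2 + 33847 = -1/3*I*sqrt(53)*4761 + 33847 = -1587*I*sqrt(53) + 33847 = 33847 - 1587*I*sqrt(53)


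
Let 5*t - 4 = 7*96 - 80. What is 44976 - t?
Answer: 224284/5 ≈ 44857.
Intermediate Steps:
t = 596/5 (t = ⅘ + (7*96 - 80)/5 = ⅘ + (672 - 80)/5 = ⅘ + (⅕)*592 = ⅘ + 592/5 = 596/5 ≈ 119.20)
44976 - t = 44976 - 1*596/5 = 44976 - 596/5 = 224284/5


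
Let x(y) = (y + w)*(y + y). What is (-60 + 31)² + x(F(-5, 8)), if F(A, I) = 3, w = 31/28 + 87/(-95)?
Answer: 1143997/1330 ≈ 860.15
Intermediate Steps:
w = 509/2660 (w = 31*(1/28) + 87*(-1/95) = 31/28 - 87/95 = 509/2660 ≈ 0.19135)
x(y) = 2*y*(509/2660 + y) (x(y) = (y + 509/2660)*(y + y) = (509/2660 + y)*(2*y) = 2*y*(509/2660 + y))
(-60 + 31)² + x(F(-5, 8)) = (-60 + 31)² + (1/1330)*3*(509 + 2660*3) = (-29)² + (1/1330)*3*(509 + 7980) = 841 + (1/1330)*3*8489 = 841 + 25467/1330 = 1143997/1330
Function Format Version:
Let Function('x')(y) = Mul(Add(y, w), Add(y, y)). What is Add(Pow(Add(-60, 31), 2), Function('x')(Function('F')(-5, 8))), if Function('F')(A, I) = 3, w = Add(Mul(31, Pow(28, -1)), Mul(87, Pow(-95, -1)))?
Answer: Rational(1143997, 1330) ≈ 860.15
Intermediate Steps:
w = Rational(509, 2660) (w = Add(Mul(31, Rational(1, 28)), Mul(87, Rational(-1, 95))) = Add(Rational(31, 28), Rational(-87, 95)) = Rational(509, 2660) ≈ 0.19135)
Function('x')(y) = Mul(2, y, Add(Rational(509, 2660), y)) (Function('x')(y) = Mul(Add(y, Rational(509, 2660)), Add(y, y)) = Mul(Add(Rational(509, 2660), y), Mul(2, y)) = Mul(2, y, Add(Rational(509, 2660), y)))
Add(Pow(Add(-60, 31), 2), Function('x')(Function('F')(-5, 8))) = Add(Pow(Add(-60, 31), 2), Mul(Rational(1, 1330), 3, Add(509, Mul(2660, 3)))) = Add(Pow(-29, 2), Mul(Rational(1, 1330), 3, Add(509, 7980))) = Add(841, Mul(Rational(1, 1330), 3, 8489)) = Add(841, Rational(25467, 1330)) = Rational(1143997, 1330)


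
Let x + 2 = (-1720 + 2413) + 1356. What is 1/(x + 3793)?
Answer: 1/5840 ≈ 0.00017123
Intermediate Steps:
x = 2047 (x = -2 + ((-1720 + 2413) + 1356) = -2 + (693 + 1356) = -2 + 2049 = 2047)
1/(x + 3793) = 1/(2047 + 3793) = 1/5840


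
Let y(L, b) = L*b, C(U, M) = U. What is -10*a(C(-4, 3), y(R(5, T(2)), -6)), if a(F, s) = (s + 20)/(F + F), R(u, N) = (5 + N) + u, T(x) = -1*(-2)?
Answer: -65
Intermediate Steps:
T(x) = 2
R(u, N) = 5 + N + u
a(F, s) = (20 + s)/(2*F) (a(F, s) = (20 + s)/((2*F)) = (20 + s)*(1/(2*F)) = (20 + s)/(2*F))
-10*a(C(-4, 3), y(R(5, T(2)), -6)) = -5*(20 + (5 + 2 + 5)*(-6))/(-4) = -5*(-1)*(20 + 12*(-6))/4 = -5*(-1)*(20 - 72)/4 = -5*(-1)*(-52)/4 = -10*13/2 = -65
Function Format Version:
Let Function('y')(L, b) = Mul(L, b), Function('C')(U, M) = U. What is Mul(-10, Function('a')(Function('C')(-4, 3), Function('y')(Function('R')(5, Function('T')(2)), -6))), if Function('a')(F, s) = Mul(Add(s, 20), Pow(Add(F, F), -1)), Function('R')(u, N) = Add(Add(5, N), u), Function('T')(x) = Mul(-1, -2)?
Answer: -65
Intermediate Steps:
Function('T')(x) = 2
Function('R')(u, N) = Add(5, N, u)
Function('a')(F, s) = Mul(Rational(1, 2), Pow(F, -1), Add(20, s)) (Function('a')(F, s) = Mul(Add(20, s), Pow(Mul(2, F), -1)) = Mul(Add(20, s), Mul(Rational(1, 2), Pow(F, -1))) = Mul(Rational(1, 2), Pow(F, -1), Add(20, s)))
Mul(-10, Function('a')(Function('C')(-4, 3), Function('y')(Function('R')(5, Function('T')(2)), -6))) = Mul(-10, Mul(Rational(1, 2), Pow(-4, -1), Add(20, Mul(Add(5, 2, 5), -6)))) = Mul(-10, Mul(Rational(1, 2), Rational(-1, 4), Add(20, Mul(12, -6)))) = Mul(-10, Mul(Rational(1, 2), Rational(-1, 4), Add(20, -72))) = Mul(-10, Mul(Rational(1, 2), Rational(-1, 4), -52)) = Mul(-10, Rational(13, 2)) = -65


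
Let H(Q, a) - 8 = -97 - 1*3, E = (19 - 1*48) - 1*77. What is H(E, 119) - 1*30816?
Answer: -30908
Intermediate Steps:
E = -106 (E = (19 - 48) - 77 = -29 - 77 = -106)
H(Q, a) = -92 (H(Q, a) = 8 + (-97 - 1*3) = 8 + (-97 - 3) = 8 - 100 = -92)
H(E, 119) - 1*30816 = -92 - 1*30816 = -92 - 30816 = -30908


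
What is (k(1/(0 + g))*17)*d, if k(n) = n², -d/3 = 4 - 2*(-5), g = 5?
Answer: -714/25 ≈ -28.560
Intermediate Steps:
d = -42 (d = -3*(4 - 2*(-5)) = -3*(4 + 10) = -3*14 = -42)
(k(1/(0 + g))*17)*d = ((1/(0 + 5))²*17)*(-42) = ((1/5)²*17)*(-42) = ((⅕)²*17)*(-42) = ((1/25)*17)*(-42) = (17/25)*(-42) = -714/25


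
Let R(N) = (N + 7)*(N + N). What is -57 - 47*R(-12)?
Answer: -5697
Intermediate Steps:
R(N) = 2*N*(7 + N) (R(N) = (7 + N)*(2*N) = 2*N*(7 + N))
-57 - 47*R(-12) = -57 - 94*(-12)*(7 - 12) = -57 - 94*(-12)*(-5) = -57 - 47*120 = -57 - 5640 = -5697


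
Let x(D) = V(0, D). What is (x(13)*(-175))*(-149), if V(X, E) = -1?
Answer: -26075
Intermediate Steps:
x(D) = -1
(x(13)*(-175))*(-149) = -1*(-175)*(-149) = 175*(-149) = -26075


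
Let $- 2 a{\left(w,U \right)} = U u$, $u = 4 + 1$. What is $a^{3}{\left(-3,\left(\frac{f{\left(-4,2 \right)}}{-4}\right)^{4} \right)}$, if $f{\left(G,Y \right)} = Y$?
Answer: $- \frac{125}{32768} \approx -0.0038147$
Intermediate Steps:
$u = 5$
$a{\left(w,U \right)} = - \frac{5 U}{2}$ ($a{\left(w,U \right)} = - \frac{U 5}{2} = - \frac{5 U}{2}$)
$a^{3}{\left(-3,\left(\frac{f{\left(-4,2 \right)}}{-4}\right)^{4} \right)} = \left(- \frac{5 \left(\frac{2}{-4}\right)^{4}}{2}\right)^{3} = \left(- \frac{5 \left(2 \left(- \frac{1}{4}\right)\right)^{4}}{2}\right)^{3} = \left(- \frac{5 \left(- \frac{1}{2}\right)^{4}}{2}\right)^{3} = \left(\left(- \frac{5}{2}\right) \frac{1}{16}\right)^{3} = \left(- \frac{5}{32}\right)^{3} = - \frac{125}{32768}$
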